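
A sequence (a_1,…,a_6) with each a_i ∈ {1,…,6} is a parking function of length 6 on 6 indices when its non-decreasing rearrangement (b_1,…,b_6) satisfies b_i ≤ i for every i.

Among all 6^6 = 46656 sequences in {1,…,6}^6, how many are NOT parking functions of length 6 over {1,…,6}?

|PF| = (6+1−6)·(6+1)^{6−1} = 1·16807 = 16807 (Pollak)
One tuple (5,2,4,6,5,4) → sorted (2,4,4,5,5,6): b_1=2>1, not a PF.
So 46656 − 16807 = 29849 fail.

29849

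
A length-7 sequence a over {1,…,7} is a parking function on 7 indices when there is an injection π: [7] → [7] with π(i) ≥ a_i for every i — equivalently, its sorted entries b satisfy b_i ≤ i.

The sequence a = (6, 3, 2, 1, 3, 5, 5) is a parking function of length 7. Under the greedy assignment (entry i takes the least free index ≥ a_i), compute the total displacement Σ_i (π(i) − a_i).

Σπ(i) = 1+…+7 = 28; Σa = 6+3+2+1+3+5+5 = 25; disp = 28−25 = 3.

3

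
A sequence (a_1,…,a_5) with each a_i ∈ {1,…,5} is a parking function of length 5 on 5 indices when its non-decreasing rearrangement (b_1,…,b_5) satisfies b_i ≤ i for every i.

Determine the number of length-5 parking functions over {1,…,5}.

1296

|PF(5,5)| = (6−5)·6^(5−1) = 1×1296 = 1296
Example (3,1,4,4,1) → sorted (1,1,3,4,4): b_i ≤ i ∀i, a PF.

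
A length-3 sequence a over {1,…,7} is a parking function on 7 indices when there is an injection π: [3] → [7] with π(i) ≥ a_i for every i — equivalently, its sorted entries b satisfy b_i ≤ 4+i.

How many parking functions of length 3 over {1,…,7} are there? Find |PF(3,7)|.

|PF| = (8−3)·8^(3−1) = 5·64 = 320 (Konheim–Weiss)
Example (6,1,3) → sorted (1,3,6): b_i ≤ 4+i ∀i, a PF.

320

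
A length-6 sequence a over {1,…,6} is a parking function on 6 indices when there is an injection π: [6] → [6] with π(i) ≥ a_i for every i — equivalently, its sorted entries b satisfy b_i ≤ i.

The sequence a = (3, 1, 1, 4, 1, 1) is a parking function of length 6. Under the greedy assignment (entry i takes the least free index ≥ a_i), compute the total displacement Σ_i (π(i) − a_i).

10

Σπ(i) = 1+…+6 = 21; Σa = 3+1+1+4+1+1 = 11; disp = 21−11 = 10.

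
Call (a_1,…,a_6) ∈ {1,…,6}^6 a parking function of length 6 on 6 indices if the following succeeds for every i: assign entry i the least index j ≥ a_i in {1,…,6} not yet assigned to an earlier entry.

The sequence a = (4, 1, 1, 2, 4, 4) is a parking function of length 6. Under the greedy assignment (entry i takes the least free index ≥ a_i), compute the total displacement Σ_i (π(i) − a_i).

Σπ(i) = 1+…+6 = 21; Σa = 4+1+1+2+4+4 = 16; disp = 21−16 = 5.

5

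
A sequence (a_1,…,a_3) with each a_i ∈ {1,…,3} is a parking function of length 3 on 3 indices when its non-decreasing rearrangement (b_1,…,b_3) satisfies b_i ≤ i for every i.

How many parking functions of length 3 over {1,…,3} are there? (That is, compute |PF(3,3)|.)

16

Count = (3+1−3)·(3+1)^{3−1} = 1 · 16 = 16 (Pollak)
E.g. (3,1,2) → sorted (1,2,3): b_i ≤ i ∀i, a PF.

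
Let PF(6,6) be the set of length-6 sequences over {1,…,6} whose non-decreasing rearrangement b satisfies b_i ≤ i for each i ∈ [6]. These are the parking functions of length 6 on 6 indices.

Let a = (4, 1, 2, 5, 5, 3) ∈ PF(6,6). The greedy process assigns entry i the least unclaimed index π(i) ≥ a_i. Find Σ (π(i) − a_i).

Σπ = 21 ({1..6} each once); Σa = 4+1+2+5+5+3 = 20; disp = 21−20 = 1.

1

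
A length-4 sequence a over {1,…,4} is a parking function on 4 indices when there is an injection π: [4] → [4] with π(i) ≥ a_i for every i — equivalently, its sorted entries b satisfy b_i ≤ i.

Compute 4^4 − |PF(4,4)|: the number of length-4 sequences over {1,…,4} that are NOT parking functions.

#PF = 1·5^3 = 1·125 = 125 [KW]
E.g. (3,2,4,4) → sorted (2,3,4,4): b_1=2>1, not a PF.
4^4 − 125 = 256 − 125 = 131

131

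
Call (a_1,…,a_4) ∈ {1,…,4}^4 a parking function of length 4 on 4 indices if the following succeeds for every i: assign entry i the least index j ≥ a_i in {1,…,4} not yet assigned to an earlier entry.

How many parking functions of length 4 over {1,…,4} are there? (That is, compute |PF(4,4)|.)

|PF| = 1·5^3 = 1×125 = 125 [KW]
One tuple (2,4,1,2) → sorted (1,2,2,4): b_i ≤ i ∀i, a PF.

125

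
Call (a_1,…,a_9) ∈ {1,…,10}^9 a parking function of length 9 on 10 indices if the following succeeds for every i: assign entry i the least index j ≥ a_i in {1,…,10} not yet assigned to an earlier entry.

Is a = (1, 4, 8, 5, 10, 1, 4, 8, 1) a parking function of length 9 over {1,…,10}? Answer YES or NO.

Sorted: b = (1, 1, 1, 4, 4, 5, 8, 8, 10).
  b_1=1 ≤ 2
  b_2=1 ≤ 3
  b_3=1 ≤ 4
  b_4=4 ≤ 5
  b_5=4 ≤ 6
  b_6=5 ≤ 7
  b_7=8 ≤ 8
  b_8=8 ≤ 9
  b_9=10 ≤ 10
All bounds hold ⇒ YES

YES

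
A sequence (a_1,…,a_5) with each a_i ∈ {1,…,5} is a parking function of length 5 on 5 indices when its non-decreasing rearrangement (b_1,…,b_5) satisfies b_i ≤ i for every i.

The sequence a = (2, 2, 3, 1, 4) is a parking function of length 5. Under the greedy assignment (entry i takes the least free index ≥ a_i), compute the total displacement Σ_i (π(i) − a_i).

3

Σπ = 5·6/2 = 15 (π permutes [5]); Σa = 2+2+3+1+4 = 12; disp = 15−12 = 3.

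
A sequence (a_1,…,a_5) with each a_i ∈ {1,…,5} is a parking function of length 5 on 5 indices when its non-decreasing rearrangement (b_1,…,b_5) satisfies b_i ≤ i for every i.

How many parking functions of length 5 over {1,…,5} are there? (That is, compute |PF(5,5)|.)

|PF| = (5+1−5)·(5+1)^{5−1} = 1 · 1296 = 1296 [KW]
One tuple (2,5,2,2,1) → sorted (1,2,2,2,5): b_i ≤ i ∀i, a PF.

1296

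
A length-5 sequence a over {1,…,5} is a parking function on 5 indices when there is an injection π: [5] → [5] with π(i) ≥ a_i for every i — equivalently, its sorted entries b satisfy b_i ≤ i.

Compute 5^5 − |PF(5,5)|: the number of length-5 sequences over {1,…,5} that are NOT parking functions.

#PF = (5+1−5)·(5+1)^{5−1} = 1·1296 = 1296 [KW]
One tuple (5,3,5,5,1) → sorted (1,3,5,5,5): b_2=3>2, not a PF.
So 3125 − 1296 = 1829 fail.

1829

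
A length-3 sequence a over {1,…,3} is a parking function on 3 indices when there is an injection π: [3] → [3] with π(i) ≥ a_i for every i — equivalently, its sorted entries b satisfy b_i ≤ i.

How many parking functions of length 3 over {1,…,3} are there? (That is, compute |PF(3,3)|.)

16

|PF(3,3)| = (3−3+1)·(3+1)^(3−1) = 1 · 16 = 16 [KW]
Example (2,1,2) → sorted (1,2,2): b_i ≤ i ∀i, a PF.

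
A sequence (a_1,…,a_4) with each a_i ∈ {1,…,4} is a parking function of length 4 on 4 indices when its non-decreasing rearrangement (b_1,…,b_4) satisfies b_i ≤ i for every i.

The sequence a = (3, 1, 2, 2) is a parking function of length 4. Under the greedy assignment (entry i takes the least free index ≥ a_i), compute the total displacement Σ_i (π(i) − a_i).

2

Σπ = 10 ({1..4} each once); Σa = 3+1+2+2 = 8; disp = 10−8 = 2.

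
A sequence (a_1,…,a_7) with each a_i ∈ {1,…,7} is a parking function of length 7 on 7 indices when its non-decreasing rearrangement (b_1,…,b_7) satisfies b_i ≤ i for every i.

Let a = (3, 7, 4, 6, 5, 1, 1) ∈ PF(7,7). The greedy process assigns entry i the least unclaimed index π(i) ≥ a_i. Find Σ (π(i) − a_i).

Σπ(i) = 1+…+7 = 28; Σa = 3+7+4+6+5+1+1 = 27; disp = 28−27 = 1.

1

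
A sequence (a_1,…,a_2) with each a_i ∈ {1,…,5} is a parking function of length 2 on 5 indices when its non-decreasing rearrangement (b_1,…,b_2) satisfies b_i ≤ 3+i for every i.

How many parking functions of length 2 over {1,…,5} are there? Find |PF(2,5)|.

Count = (5+1−2)·(5+1)^{2−1} = 4×6 = 24
Example (3,3) → sorted (3,3): b_i ≤ 3+i ∀i, a PF.

24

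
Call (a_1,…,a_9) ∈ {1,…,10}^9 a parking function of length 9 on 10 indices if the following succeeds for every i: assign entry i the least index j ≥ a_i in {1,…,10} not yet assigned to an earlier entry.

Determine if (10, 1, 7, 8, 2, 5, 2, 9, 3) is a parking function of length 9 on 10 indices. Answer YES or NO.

YES

Rearranged: b = (1, 2, 2, 3, 5, 7, 8, 9, 10).
  b_1=1 ≤ 2
  b_2=2 ≤ 3
  b_3=2 ≤ 4
  b_4=3 ≤ 5
  b_5=5 ≤ 6
  b_6=7 ≤ 7
  b_7=8 ≤ 8
  b_8=9 ≤ 9
  b_9=10 ≤ 10
All bounds hold ⇒ YES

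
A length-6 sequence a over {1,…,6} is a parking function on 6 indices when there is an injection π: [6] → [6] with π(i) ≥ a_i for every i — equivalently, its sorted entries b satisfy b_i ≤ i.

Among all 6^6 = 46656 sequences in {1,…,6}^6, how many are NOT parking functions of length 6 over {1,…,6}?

|PF| = (6+1−6)·(6+1)^{6−1} = 1 · 16807 = 16807 (Konheim–Weiss)
Check (5,3,4,4,4,6) → sorted (3,4,4,4,5,6): b_1=3>1, not a PF.
So 46656 − 16807 = 29849 fail.

29849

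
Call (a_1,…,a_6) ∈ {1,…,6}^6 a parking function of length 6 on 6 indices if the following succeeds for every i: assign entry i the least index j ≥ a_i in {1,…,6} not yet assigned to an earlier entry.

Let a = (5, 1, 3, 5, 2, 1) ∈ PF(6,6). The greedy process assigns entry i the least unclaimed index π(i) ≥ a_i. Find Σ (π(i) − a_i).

Σπ = 21 ({1..6} each once); Σa = 5+1+3+5+2+1 = 17; disp = 21−17 = 4.

4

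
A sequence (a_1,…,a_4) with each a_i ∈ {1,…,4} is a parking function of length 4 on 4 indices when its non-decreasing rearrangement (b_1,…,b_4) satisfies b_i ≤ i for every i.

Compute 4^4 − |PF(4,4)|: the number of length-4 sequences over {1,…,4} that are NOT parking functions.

131

Count = (5−4)·5^(4−1) = 1·125 = 125 [KW]
Check (4,3,2,3) → sorted (2,3,3,4): b_1=2>1, not a PF.
4^4 − 125 = 256 − 125 = 131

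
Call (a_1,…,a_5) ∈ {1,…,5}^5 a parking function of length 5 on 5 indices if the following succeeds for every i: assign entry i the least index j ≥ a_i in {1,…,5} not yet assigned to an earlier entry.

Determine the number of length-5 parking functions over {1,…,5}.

1296

|PF| = (5+1−5)·(5+1)^{5−1} = 1 · 1296 = 1296 (Konheim–Weiss)
Check (2,2,1,4,1) → sorted (1,1,2,2,4): b_i ≤ i ∀i, a PF.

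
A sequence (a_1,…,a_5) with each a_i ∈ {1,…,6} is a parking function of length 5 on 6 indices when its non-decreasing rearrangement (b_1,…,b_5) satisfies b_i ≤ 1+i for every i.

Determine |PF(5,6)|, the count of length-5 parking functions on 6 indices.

4802

#PF = (6+1−5)·(6+1)^{5−1} = 2×2401 = 4802 (Konheim–Weiss)
E.g. (2,5,1,4,5) → sorted (1,2,4,5,5): b_i ≤ 1+i ∀i, a PF.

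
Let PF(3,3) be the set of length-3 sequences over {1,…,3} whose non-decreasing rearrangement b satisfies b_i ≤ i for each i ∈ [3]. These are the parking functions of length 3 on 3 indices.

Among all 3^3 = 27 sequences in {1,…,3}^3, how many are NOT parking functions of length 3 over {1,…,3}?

|PF| = (3+1−3)·(3+1)^{3−1} = 1×16 = 16
Check (2,2,2) → sorted (2,2,2): b_1=2>1, not a PF.
3^3 − 16 = 27 − 16 = 11

11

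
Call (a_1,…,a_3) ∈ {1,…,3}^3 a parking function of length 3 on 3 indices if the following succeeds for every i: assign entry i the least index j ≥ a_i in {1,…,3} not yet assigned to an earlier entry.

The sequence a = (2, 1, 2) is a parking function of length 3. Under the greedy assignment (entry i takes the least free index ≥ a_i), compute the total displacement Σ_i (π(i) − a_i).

Σπ = 6 ({1..3} each once); Σa = 2+1+2 = 5; disp = 6−5 = 1.

1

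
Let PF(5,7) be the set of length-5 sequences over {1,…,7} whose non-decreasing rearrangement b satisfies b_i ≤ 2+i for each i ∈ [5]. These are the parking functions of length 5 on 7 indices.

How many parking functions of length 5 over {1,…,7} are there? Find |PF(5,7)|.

12288

|PF| = 3·8^4 = 3×4096 = 12288 (Pollak)
Check (2,3,2,1,2) → sorted (1,2,2,2,3): b_i ≤ 2+i ∀i, a PF.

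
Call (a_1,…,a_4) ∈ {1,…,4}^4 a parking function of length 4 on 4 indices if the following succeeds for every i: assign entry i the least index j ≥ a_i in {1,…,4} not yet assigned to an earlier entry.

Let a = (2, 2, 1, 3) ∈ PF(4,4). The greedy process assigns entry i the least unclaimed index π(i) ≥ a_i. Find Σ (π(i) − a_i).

2

Σπ = 10 ({1..4} each once); Σa = 2+2+1+3 = 8; disp = 10−8 = 2.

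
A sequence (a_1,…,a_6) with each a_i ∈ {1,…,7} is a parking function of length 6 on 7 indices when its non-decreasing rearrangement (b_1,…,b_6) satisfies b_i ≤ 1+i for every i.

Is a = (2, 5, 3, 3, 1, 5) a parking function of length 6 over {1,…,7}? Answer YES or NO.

Order a: b = (1, 2, 3, 3, 5, 5).
  b_1=1 ≤ 2
  b_2=2 ≤ 3
  b_3=3 ≤ 4
  b_4=3 ≤ 5
  b_5=5 ≤ 6
  b_6=5 ≤ 7
All bounds hold ⇒ YES

YES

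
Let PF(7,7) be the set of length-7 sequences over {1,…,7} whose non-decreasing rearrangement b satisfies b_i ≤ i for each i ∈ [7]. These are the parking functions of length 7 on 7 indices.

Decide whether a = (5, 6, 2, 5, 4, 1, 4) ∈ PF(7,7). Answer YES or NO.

NO

Rearranged: b = (1, 2, 4, 4, 5, 5, 6).
  b_1=1 ≤ 1
  b_2=2 ≤ 2
  b_3=4 > 3
  fails at i=3 ⇒ NO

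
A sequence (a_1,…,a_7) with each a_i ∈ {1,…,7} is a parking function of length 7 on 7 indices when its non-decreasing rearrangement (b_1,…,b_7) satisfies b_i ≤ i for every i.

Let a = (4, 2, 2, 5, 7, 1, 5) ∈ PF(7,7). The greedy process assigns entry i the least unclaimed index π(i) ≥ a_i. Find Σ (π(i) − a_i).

Σπ(i) = 1+…+7 = 28; Σa = 4+2+2+5+7+1+5 = 26; disp = 28−26 = 2.

2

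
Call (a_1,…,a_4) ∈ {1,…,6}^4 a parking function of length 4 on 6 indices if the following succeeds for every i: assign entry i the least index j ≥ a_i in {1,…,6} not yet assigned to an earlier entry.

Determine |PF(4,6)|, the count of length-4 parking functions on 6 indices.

Count = 3·7^3 = 3·343 = 1029 (Konheim–Weiss)
Check (2,2,2,5) → sorted (2,2,2,5): b_i ≤ 2+i ∀i, a PF.

1029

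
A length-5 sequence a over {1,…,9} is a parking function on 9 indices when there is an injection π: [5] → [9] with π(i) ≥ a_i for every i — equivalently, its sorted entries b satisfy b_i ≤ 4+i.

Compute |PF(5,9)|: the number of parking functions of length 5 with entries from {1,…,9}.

|PF(5,9)| = (9−5+1)·(9+1)^(5−1) = 5·10000 = 50000 [KW]
E.g. (4,2,4,7,5) → sorted (2,4,4,5,7): b_i ≤ 4+i ∀i, a PF.

50000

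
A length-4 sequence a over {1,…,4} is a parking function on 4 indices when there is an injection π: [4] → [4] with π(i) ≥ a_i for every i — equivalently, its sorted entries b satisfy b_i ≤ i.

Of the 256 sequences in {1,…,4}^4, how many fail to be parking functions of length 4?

131

|PF(4,4)| = (5−4)·5^(4−1) = 1·125 = 125
Check (3,1,4,4) → sorted (1,3,4,4): b_2=3>2, not a PF.
So 256 − 125 = 131 fail.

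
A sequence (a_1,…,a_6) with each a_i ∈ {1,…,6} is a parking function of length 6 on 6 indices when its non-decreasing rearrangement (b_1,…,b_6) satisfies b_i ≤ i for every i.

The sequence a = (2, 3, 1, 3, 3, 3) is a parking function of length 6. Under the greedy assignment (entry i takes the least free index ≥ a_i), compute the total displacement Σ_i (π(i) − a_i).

Σπ = 6·7/2 = 21 (π permutes [6]); Σa = 2+3+1+3+3+3 = 15; disp = 21−15 = 6.

6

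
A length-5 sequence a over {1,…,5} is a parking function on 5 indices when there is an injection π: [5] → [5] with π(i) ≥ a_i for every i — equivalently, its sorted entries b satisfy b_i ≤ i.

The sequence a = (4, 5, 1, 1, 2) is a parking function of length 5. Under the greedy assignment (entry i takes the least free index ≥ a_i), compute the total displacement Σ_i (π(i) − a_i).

Σπ = 15 ({1..5} each once); Σa = 4+5+1+1+2 = 13; disp = 15−13 = 2.

2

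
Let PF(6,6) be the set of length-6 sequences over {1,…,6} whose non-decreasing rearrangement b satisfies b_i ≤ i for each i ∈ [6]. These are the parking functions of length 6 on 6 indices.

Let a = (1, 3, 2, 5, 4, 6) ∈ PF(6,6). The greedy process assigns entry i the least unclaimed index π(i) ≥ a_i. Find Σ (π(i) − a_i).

0

Σπ = 6·7/2 = 21 (π permutes [6]); Σa = 1+3+2+5+4+6 = 21; disp = 21−21 = 0.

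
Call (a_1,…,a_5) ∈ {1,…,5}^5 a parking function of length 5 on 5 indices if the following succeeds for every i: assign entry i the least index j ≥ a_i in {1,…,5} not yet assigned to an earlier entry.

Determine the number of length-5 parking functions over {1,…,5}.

1296

#PF = (6−5)·6^(5−1) = 1×1296 = 1296
E.g. (1,4,2,3,1) → sorted (1,1,2,3,4): b_i ≤ i ∀i, a PF.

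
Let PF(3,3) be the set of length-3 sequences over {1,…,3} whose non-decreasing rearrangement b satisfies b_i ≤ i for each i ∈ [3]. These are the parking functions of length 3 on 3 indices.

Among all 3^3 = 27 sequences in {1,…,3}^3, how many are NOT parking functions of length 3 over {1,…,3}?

11

Count = 1·4^2 = 1 · 16 = 16 (Konheim–Weiss)
E.g. (3,3,3) → sorted (3,3,3): b_1=3>1, not a PF.
3^3 − 16 = 27 − 16 = 11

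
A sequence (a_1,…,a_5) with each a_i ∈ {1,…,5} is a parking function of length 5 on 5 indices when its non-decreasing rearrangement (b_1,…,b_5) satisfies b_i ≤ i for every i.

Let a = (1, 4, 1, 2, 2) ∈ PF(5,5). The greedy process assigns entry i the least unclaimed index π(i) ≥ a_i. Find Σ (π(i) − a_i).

5

Σπ(i) = 1+…+5 = 15; Σa = 1+4+1+2+2 = 10; disp = 15−10 = 5.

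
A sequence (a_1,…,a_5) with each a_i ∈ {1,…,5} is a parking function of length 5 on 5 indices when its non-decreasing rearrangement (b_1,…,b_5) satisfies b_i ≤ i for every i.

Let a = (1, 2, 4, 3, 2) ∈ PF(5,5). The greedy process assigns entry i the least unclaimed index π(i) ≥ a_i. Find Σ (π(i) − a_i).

Σπ = 15 ({1..5} each once); Σa = 1+2+4+3+2 = 12; disp = 15−12 = 3.

3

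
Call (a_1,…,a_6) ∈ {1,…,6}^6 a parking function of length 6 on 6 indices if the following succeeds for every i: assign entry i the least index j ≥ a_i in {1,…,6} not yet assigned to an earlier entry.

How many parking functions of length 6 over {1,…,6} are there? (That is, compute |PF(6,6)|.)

#PF = (6+1−6)·(6+1)^{6−1} = 1 · 16807 = 16807 (Konheim–Weiss)
E.g. (5,4,1,2,6,2) → sorted (1,2,2,4,5,6): b_i ≤ i ∀i, a PF.

16807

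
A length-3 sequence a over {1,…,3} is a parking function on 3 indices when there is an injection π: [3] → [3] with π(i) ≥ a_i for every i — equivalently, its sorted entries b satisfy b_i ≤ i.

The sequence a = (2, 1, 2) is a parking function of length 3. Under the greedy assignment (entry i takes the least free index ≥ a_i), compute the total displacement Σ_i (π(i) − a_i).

1

Σπ = 6 ({1..3} each once); Σa = 2+1+2 = 5; disp = 6−5 = 1.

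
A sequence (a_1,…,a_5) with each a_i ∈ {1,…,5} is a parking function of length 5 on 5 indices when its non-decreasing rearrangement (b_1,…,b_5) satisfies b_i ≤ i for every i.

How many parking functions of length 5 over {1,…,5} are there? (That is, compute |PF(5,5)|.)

1296

#PF = 1·6^4 = 1·1296 = 1296 (Pollak)
E.g. (1,5,1,3,3) → sorted (1,1,3,3,5): b_i ≤ i ∀i, a PF.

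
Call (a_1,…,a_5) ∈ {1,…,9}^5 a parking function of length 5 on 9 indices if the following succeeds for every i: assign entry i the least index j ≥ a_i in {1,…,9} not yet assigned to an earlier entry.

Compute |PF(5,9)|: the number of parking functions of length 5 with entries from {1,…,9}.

Count = (9+1−5)·(9+1)^{5−1} = 5·10000 = 50000
One tuple (2,3,8,3,4) → sorted (2,3,3,4,8): b_i ≤ 4+i ∀i, a PF.

50000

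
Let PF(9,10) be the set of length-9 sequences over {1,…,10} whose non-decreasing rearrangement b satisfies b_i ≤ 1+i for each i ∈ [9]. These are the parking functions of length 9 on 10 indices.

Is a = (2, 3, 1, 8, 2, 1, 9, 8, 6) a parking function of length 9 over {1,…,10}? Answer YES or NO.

YES

Rearranged: b = (1, 1, 2, 2, 3, 6, 8, 8, 9).
  b_1=1 ≤ 2
  b_2=1 ≤ 3
  b_3=2 ≤ 4
  b_4=2 ≤ 5
  b_5=3 ≤ 6
  b_6=6 ≤ 7
  b_7=8 ≤ 8
  b_8=8 ≤ 9
  b_9=9 ≤ 10
All bounds hold ⇒ YES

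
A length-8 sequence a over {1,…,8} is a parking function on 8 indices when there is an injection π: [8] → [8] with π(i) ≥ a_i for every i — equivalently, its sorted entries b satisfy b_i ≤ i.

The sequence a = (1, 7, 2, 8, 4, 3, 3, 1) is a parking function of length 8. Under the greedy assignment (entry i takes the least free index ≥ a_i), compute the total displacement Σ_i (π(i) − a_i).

7

Σπ(i) = 1+…+8 = 36; Σa = 1+7+2+8+4+3+3+1 = 29; disp = 36−29 = 7.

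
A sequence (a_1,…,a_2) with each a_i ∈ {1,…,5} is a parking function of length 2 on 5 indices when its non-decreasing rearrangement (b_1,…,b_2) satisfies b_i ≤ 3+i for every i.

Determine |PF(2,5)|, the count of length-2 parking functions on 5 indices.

24

|PF(2,5)| = (5−2+1)·(5+1)^(2−1) = 4·6 = 24 [KW]
E.g. (5,3) → sorted (3,5): b_i ≤ 3+i ∀i, a PF.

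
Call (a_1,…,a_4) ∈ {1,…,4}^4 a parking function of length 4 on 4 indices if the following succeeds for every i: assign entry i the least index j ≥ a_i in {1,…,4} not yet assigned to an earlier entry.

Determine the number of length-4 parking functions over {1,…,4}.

|PF| = (4−4+1)·(4+1)^(4−1) = 1 · 125 = 125 [KW]
Check (2,1,4,1) → sorted (1,1,2,4): b_i ≤ i ∀i, a PF.

125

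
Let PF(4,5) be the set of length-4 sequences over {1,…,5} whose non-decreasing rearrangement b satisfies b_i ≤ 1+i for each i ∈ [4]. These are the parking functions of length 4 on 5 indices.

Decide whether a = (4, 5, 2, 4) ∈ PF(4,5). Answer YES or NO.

NO

Sorted: b = (2, 4, 4, 5).
  b_1=2 ≤ 2
  b_2=4 > 3
  fails at i=2 ⇒ NO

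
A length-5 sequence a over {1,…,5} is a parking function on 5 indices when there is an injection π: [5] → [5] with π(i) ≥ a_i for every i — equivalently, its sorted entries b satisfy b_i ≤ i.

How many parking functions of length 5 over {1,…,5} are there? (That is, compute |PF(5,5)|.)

1296

|PF(5,5)| = (6−5)·6^(5−1) = 1×1296 = 1296 (Pollak)
E.g. (2,5,1,1,2) → sorted (1,1,2,2,5): b_i ≤ i ∀i, a PF.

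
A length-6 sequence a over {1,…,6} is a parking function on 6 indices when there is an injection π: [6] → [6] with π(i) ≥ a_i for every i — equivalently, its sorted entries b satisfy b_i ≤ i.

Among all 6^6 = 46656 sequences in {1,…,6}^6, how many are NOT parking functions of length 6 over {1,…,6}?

|PF| = (7−6)·7^(6−1) = 1×16807 = 16807
Example (4,1,5,6,6,3) → sorted (1,3,4,5,6,6): b_2=3>2, not a PF.
Total 46656; non-PF = 46656−16807 = 29849

29849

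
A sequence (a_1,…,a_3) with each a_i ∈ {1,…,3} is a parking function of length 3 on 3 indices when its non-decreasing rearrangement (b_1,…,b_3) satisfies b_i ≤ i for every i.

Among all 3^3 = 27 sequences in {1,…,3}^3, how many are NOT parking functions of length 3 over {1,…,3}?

#PF = (3−3+1)·(3+1)^(3−1) = 1 · 16 = 16
E.g. (3,3,3) → sorted (3,3,3): b_1=3>1, not a PF.
3^3 − 16 = 27 − 16 = 11

11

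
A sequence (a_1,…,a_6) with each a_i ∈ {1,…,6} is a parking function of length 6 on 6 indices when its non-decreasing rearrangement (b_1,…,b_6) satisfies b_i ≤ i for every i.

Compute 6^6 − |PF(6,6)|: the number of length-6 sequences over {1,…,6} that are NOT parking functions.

29849

|PF(6,6)| = (7−6)·7^(6−1) = 1 · 16807 = 16807 [KW]
E.g. (6,4,4,6,2,6) → sorted (2,4,4,6,6,6): b_1=2>1, not a PF.
Total 46656; non-PF = 46656−16807 = 29849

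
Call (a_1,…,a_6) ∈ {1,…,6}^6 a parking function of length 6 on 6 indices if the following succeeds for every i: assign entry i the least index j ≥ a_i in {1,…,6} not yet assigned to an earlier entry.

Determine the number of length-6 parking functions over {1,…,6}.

#PF = (6−6+1)·(6+1)^(6−1) = 1×16807 = 16807
E.g. (6,4,2,1,2,5) → sorted (1,2,2,4,5,6): b_i ≤ i ∀i, a PF.

16807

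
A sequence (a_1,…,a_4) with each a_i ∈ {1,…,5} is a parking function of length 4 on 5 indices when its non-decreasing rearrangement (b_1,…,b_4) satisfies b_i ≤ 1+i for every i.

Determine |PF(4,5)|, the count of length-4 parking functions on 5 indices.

432

#PF = (5−4+1)·(5+1)^(4−1) = 2·216 = 432 [KW]
Example (2,1,4,4) → sorted (1,2,4,4): b_i ≤ 1+i ∀i, a PF.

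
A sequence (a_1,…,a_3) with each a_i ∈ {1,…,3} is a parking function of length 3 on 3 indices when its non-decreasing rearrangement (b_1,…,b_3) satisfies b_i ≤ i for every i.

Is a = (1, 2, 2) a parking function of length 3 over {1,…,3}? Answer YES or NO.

Sorted: b = (1, 2, 2).
  b_1=1 ≤ 1
  b_2=2 ≤ 2
  b_3=2 ≤ 3
All bounds hold ⇒ YES

YES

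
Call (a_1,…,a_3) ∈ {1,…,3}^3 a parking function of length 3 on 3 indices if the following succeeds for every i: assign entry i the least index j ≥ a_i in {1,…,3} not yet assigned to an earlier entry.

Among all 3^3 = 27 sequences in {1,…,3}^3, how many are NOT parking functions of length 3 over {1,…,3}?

#PF = (3+1−3)·(3+1)^{3−1} = 1×16 = 16
E.g. (3,3,2) → sorted (2,3,3): b_1=2>1, not a PF.
3^3 − 16 = 27 − 16 = 11

11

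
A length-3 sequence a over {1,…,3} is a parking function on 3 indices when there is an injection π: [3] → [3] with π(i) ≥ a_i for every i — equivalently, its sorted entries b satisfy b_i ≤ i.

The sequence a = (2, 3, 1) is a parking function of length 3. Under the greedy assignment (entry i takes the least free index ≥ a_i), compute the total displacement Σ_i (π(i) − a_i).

Σπ = 6 ({1..3} each once); Σa = 2+3+1 = 6; disp = 6−6 = 0.

0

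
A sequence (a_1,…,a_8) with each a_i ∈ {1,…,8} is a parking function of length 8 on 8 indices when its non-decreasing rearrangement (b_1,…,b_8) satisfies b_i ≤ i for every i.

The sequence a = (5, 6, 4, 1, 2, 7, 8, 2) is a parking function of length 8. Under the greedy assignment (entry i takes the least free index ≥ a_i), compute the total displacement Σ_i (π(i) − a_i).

1

Σπ = 8·9/2 = 36 (π permutes [8]); Σa = 5+6+4+1+2+7+8+2 = 35; disp = 36−35 = 1.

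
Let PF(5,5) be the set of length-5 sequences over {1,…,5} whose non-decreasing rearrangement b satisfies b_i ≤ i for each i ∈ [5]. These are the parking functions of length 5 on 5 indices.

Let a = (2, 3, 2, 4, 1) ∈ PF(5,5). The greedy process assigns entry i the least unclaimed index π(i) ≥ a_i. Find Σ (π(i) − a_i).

3

Σπ = 5·6/2 = 15 (π permutes [5]); Σa = 2+3+2+4+1 = 12; disp = 15−12 = 3.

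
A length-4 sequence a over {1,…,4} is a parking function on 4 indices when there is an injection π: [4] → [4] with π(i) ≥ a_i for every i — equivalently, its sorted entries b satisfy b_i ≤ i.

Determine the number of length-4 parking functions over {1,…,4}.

#PF = (4+1−4)·(4+1)^{4−1} = 1×125 = 125 (Pollak)
E.g. (2,4,1,2) → sorted (1,2,2,4): b_i ≤ i ∀i, a PF.

125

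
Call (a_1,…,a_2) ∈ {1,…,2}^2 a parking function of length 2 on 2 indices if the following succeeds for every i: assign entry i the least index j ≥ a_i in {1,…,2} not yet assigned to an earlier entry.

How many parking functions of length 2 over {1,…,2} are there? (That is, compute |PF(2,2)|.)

|PF(2,2)| = 1·3^1 = 1×3 = 3 (Konheim–Weiss)
One tuple (1,2) → sorted (1,2): b_i ≤ i ∀i, a PF.

3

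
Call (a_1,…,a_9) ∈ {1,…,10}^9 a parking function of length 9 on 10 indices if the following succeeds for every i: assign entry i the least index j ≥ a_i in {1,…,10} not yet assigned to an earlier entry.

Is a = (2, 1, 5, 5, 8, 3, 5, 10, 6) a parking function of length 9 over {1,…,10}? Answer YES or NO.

YES

Order a: b = (1, 2, 3, 5, 5, 5, 6, 8, 10).
  b_1=1 ≤ 2
  b_2=2 ≤ 3
  b_3=3 ≤ 4
  b_4=5 ≤ 5
  b_5=5 ≤ 6
  b_6=5 ≤ 7
  b_7=6 ≤ 8
  b_8=8 ≤ 9
  b_9=10 ≤ 10
All bounds hold ⇒ YES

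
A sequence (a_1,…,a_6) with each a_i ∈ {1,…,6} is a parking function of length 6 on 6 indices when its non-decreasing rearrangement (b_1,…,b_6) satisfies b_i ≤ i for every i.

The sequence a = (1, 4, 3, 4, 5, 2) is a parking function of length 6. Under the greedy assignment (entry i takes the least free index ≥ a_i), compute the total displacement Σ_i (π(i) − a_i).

Σπ = 21 ({1..6} each once); Σa = 1+4+3+4+5+2 = 19; disp = 21−19 = 2.

2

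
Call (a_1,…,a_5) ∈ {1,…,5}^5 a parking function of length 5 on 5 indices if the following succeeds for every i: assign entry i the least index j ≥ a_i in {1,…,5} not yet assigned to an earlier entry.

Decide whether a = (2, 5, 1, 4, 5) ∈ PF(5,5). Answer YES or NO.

NO

Sorted: b = (1, 2, 4, 5, 5).
  b_1=1 ≤ 1
  b_2=2 ≤ 2
  b_3=4 > 3
  fails at i=3 ⇒ NO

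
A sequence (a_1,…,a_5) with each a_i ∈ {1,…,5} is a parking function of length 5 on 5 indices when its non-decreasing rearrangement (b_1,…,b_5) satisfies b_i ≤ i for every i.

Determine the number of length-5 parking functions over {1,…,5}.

#PF = (5−5+1)·(5+1)^(5−1) = 1·1296 = 1296 [KW]
E.g. (3,2,1,4,3) → sorted (1,2,3,3,4): b_i ≤ i ∀i, a PF.

1296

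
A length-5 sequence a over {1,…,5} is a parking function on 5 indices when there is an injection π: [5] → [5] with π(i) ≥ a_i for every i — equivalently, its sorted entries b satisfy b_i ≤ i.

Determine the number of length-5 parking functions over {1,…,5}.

Count = 1·6^4 = 1 · 1296 = 1296 (Pollak)
Example (1,3,2,1,3) → sorted (1,1,2,3,3): b_i ≤ i ∀i, a PF.

1296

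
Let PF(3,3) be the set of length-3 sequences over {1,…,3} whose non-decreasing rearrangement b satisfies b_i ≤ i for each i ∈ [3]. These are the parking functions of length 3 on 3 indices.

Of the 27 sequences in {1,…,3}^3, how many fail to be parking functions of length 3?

11

Count = (4−3)·4^(3−1) = 1 · 16 = 16 (Pollak)
One tuple (2,3,3) → sorted (2,3,3): b_1=2>1, not a PF.
So 27 − 16 = 11 fail.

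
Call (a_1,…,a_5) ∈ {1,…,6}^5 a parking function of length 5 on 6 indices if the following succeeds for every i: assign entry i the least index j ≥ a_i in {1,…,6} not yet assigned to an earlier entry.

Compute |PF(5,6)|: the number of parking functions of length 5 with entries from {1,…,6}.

4802

|PF| = (6+1−5)·(6+1)^{5−1} = 2 · 2401 = 4802 (Pollak)
Check (3,2,5,2,4) → sorted (2,2,3,4,5): b_i ≤ 1+i ∀i, a PF.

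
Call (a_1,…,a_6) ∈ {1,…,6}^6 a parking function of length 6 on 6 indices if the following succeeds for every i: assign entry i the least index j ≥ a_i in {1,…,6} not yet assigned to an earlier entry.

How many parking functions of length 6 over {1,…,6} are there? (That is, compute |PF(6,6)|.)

#PF = (6+1−6)·(6+1)^{6−1} = 1·16807 = 16807
One tuple (5,4,2,4,1,3) → sorted (1,2,3,4,4,5): b_i ≤ i ∀i, a PF.

16807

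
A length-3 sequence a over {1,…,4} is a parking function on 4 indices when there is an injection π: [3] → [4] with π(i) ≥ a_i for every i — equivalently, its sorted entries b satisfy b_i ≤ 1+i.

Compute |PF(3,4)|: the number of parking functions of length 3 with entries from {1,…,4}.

|PF| = (4−3+1)·(4+1)^(3−1) = 2·25 = 50 (Pollak)
One tuple (2,2,2) → sorted (2,2,2): b_i ≤ 1+i ∀i, a PF.

50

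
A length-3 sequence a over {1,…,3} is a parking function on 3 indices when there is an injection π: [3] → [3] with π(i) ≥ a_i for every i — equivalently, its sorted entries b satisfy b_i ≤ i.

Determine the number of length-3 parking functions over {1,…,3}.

|PF| = 1·4^2 = 1·16 = 16 (Pollak)
Check (1,3,1) → sorted (1,1,3): b_i ≤ i ∀i, a PF.

16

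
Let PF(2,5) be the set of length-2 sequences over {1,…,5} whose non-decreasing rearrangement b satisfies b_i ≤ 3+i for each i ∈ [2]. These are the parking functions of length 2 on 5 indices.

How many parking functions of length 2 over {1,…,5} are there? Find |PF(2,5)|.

24

|PF| = (5+1−2)·(5+1)^{2−1} = 4×6 = 24 (Pollak)
Example (3,4) → sorted (3,4): b_i ≤ 3+i ∀i, a PF.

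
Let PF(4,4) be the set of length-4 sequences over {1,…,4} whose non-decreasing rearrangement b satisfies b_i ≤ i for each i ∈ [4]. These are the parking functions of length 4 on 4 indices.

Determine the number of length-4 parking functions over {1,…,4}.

125

|PF(4,4)| = (5−4)·5^(4−1) = 1·125 = 125 (Pollak)
Example (3,1,3,2) → sorted (1,2,3,3): b_i ≤ i ∀i, a PF.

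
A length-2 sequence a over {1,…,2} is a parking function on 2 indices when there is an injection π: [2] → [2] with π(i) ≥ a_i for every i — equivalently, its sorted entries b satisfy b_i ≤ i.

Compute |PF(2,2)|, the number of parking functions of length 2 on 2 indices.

Count = 1·3^1 = 1×3 = 3
One tuple (1,1) → sorted (1,1): b_i ≤ i ∀i, a PF.

3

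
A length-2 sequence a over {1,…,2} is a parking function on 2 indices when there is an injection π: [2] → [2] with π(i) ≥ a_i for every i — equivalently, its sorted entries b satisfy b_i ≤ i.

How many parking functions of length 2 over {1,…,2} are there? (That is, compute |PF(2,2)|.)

3

#PF = (2−2+1)·(2+1)^(2−1) = 1×3 = 3
Check (1,2) → sorted (1,2): b_i ≤ i ∀i, a PF.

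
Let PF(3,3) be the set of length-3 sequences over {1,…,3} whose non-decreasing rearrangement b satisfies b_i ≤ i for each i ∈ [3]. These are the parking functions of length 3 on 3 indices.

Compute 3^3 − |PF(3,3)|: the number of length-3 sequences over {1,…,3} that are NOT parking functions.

11

|PF(3,3)| = 1·4^2 = 1 · 16 = 16 (Konheim–Weiss)
E.g. (3,2,2) → sorted (2,2,3): b_1=2>1, not a PF.
Total 27; non-PF = 27−16 = 11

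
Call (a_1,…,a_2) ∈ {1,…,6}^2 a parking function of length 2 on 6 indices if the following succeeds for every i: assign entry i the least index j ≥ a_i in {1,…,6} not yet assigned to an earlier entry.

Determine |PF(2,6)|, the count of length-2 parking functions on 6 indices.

35

Count = 5·7^1 = 5×7 = 35 (Konheim–Weiss)
Check (1,4) → sorted (1,4): b_i ≤ 4+i ∀i, a PF.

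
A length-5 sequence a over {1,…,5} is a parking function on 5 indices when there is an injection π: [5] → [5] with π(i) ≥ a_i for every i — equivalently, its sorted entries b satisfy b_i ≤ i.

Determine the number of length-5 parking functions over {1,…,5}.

Count = 1·6^4 = 1·1296 = 1296
E.g. (4,1,2,1,2) → sorted (1,1,2,2,4): b_i ≤ i ∀i, a PF.

1296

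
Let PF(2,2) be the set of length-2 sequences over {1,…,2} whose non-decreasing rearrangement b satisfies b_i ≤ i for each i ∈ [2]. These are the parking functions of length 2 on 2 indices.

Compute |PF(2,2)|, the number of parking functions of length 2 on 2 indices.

|PF(2,2)| = (2+1−2)·(2+1)^{2−1} = 1·3 = 3 (Pollak)
One tuple (1,2) → sorted (1,2): b_i ≤ i ∀i, a PF.

3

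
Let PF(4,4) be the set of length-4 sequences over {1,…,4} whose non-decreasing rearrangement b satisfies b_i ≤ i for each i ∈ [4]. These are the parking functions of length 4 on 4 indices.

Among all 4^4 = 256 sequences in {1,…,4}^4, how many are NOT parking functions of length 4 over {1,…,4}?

|PF| = (4+1−4)·(4+1)^{4−1} = 1 · 125 = 125 [KW]
Example (2,4,4,3) → sorted (2,3,4,4): b_1=2>1, not a PF.
4^4 − 125 = 256 − 125 = 131

131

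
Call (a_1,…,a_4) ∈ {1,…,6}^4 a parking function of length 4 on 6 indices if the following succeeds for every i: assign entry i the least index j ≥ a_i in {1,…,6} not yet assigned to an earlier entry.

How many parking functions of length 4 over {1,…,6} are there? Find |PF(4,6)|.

|PF| = 3·7^3 = 3×343 = 1029 [KW]
One tuple (3,1,4,1) → sorted (1,1,3,4): b_i ≤ 2+i ∀i, a PF.

1029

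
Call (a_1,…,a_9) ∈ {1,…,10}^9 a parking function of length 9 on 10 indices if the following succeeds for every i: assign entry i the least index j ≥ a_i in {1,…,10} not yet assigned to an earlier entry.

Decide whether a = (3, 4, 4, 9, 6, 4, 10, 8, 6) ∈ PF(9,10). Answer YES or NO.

Order a: b = (3, 4, 4, 4, 6, 6, 8, 9, 10).
  b_1=3 > 2
  fails at i=1 ⇒ NO

NO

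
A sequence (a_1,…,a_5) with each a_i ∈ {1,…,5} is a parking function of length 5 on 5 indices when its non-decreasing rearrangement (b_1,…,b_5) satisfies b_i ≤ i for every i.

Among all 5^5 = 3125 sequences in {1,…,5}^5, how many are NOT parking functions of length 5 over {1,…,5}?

1829

|PF| = (5+1−5)·(5+1)^{5−1} = 1·1296 = 1296 [KW]
Example (2,3,5,3,4) → sorted (2,3,3,4,5): b_1=2>1, not a PF.
5^5 − 1296 = 3125 − 1296 = 1829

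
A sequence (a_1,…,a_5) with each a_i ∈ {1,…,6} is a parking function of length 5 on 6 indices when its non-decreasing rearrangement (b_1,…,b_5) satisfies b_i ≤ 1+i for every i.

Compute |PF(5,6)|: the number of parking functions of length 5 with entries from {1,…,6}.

|PF| = (7−5)·7^(5−1) = 2×2401 = 4802 (Konheim–Weiss)
E.g. (1,4,5,5,3) → sorted (1,3,4,5,5): b_i ≤ 1+i ∀i, a PF.

4802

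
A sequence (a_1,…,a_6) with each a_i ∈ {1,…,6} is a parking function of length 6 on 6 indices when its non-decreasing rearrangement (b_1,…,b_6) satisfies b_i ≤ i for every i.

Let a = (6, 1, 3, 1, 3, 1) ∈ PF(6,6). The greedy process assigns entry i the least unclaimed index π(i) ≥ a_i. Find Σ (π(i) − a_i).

6

Σπ(i) = 1+…+6 = 21; Σa = 6+1+3+1+3+1 = 15; disp = 21−15 = 6.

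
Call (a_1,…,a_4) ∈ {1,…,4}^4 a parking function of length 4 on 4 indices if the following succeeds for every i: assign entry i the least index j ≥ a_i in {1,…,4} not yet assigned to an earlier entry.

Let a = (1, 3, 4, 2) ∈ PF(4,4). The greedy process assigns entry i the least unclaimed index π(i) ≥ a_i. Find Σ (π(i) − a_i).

Σπ = 4·5/2 = 10 (π permutes [4]); Σa = 1+3+4+2 = 10; disp = 10−10 = 0.

0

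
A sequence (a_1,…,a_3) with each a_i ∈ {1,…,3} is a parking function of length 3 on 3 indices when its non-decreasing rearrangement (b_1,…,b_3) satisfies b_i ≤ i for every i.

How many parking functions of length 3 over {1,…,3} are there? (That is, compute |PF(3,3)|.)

16

|PF(3,3)| = (4−3)·4^(3−1) = 1 · 16 = 16
E.g. (1,2,3) → sorted (1,2,3): b_i ≤ i ∀i, a PF.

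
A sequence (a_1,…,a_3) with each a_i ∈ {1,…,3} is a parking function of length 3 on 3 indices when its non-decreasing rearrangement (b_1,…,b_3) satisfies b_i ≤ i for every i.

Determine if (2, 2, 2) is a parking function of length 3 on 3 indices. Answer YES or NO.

Sorted: b = (2, 2, 2).
  b_1=2 > 1
  fails at i=1 ⇒ NO

NO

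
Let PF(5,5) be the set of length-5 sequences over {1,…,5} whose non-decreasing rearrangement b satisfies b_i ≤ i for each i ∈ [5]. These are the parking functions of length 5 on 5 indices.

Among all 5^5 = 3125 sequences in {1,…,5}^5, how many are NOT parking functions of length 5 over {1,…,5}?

#PF = (5−5+1)·(5+1)^(5−1) = 1 · 1296 = 1296 [KW]
E.g. (5,3,4,5,2) → sorted (2,3,4,5,5): b_1=2>1, not a PF.
So 3125 − 1296 = 1829 fail.

1829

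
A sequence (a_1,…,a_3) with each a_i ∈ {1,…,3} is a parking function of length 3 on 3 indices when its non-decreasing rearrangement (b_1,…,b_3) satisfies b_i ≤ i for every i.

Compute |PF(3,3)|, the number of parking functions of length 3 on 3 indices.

#PF = (4−3)·4^(3−1) = 1 · 16 = 16
Check (1,1,2) → sorted (1,1,2): b_i ≤ i ∀i, a PF.

16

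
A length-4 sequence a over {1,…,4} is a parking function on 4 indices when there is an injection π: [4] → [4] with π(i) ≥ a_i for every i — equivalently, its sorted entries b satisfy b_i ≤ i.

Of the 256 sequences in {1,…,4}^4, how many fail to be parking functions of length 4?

|PF| = (4−4+1)·(4+1)^(4−1) = 1×125 = 125
One tuple (3,4,3,2) → sorted (2,3,3,4): b_1=2>1, not a PF.
4^4 − 125 = 256 − 125 = 131

131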